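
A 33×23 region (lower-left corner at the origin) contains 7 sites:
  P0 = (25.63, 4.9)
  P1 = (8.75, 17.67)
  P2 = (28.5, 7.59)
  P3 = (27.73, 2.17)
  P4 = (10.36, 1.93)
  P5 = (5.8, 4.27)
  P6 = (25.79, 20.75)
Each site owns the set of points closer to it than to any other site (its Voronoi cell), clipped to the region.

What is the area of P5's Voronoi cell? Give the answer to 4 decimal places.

1. box [0,33]×[0,23]: [(0, 0) (33, 0) (33, 23) (0, 23)]
2. ⊥bis P5·P0 via (15.715,4.585): [(0, 0) (15.8607, 0) (15.13, 23) (0, 23)]  |A|=356.3921
3. ⊥bis P5·P1 via (7.275,10.97): [(0, 12.5716) (0, 0) (15.8607, 0) (15.5702, 9.1438)]  |A|=170.3844
4. ⊥bis P5·P2 via (17.15,5.93): [(0, 12.5716) (0, 0) (15.8607, 0) (15.5702, 9.1438)]  |A|=170.3844
5. ⊥bis P5·P3 via (16.765,3.22): [(0, 12.5716) (0, 0) (15.8607, 0) (15.5702, 9.1438)]  |A|=170.3844
6. ⊥bis P5·P4 via (8.08,3.1): [(11.6269, 10.0119) (0, 12.5716) (0, 0) (6.4892, 0)]  |A|=105.5691
7. ⊥bis P5·P6 via (15.795,12.51): [(11.6269, 10.0119) (0, 12.5716) (0, 0) (6.4892, 0)]  |A|=105.5691
8. canonical 4-gon: [(11.6269, 10.0119) (0, 12.5716) (0, 0) (6.4892, 0)]
9. shoelace: 105.5691

Area of P5's cell: 105.5691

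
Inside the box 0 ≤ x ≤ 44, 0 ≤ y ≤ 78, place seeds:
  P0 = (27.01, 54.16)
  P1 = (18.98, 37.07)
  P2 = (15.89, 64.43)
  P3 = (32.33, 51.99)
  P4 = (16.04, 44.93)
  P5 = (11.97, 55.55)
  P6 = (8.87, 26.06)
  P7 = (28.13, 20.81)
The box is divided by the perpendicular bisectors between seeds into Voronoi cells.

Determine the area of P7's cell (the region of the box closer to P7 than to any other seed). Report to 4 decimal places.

1. box [0,44]×[0,78]: [(0, 0) (44, 0) (44, 78) (0, 78)]
2. ⊥bis P7·P0 via (27.57,37.485): [(0, 36.5591) (0, 0) (44, 0) (44, 38.0368)]  |A|=1641.1094
3. ⊥bis P7·P1 via (23.555,28.94): [(39.4488, 37.8839) (0, 15.6849) (0, 0) (44, 0) (44, 38.0368)]  |A|=1229.3777
4. ⊥bis P7·P2 via (22.01,42.62): [(39.4488, 37.8839) (0, 15.6849) (0, 0) (44, 0) (44, 38.0368)]  |A|=1229.3777
5. ⊥bis P7·P3 via (30.23,36.4): [(35.5406, 35.6847) (0, 15.6849) (0, 0) (44, 0) (44, 34.5452)]  |A|=1209.9032
6. ⊥bis P7·P4 via (22.085,32.87): [(35.5406, 35.6847) (0, 15.6849) (0, 0) (44, 0) (44, 34.5452)]  |A|=1209.9032
7. ⊥bis P7·P5 via (20.05,38.18): [(35.5406, 35.6847) (0, 15.6849) (0, 0) (44, 0) (44, 34.5452)]  |A|=1209.9032
8. ⊥bis P7·P6 via (18.5,23.435): [(35.5406, 35.6847) (19.3566, 26.5774) (12.112, 0) (44, 0) (44, 34.5452)]  |A|=897.1482
9. canonical 5-gon: [(35.5406, 35.6847) (19.3566, 26.5774) (12.112, 0) (44, 0) (44, 34.5452)]
10. shoelace: 897.1482

Area of P7's cell: 897.1482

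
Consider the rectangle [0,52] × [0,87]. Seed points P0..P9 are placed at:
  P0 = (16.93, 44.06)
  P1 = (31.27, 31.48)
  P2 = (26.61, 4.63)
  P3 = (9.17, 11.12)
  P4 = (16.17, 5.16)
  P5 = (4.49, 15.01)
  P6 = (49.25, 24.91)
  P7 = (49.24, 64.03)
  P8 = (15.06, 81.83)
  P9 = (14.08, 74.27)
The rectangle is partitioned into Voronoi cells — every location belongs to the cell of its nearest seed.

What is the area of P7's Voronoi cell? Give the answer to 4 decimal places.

Area of P7's cell: 754.5858

1. box [0,52]×[0,87]: [(0, 0) (52, 0) (52, 87) (0, 87)]
2. ⊥bis P7·P0 via (33.085,54.045): [(52, 23.4419) (52, 87) (12.7163, 87)]  |A|=1248.3971
3. ⊥bis P7·P1 via (40.255,47.755): [(35.2726, 50.5057) (52, 41.2709) (52, 87) (12.7163, 87)]  |A|=1099.2806
4. ⊥bis P7·P2 via (37.925,34.33): [(35.2726, 50.5057) (52, 41.2709) (52, 87) (12.7163, 87)]  |A|=1099.2806
5. ⊥bis P7·P3 via (29.205,37.575): [(35.2726, 50.5057) (52, 41.2709) (52, 87) (12.7163, 87)]  |A|=1099.2806
6. ⊥bis P7·P4 via (32.705,34.595): [(35.2726, 50.5057) (52, 41.2709) (52, 87) (12.7163, 87)]  |A|=1099.2806
7. ⊥bis P7·P5 via (26.865,39.52): [(35.2726, 50.5057) (52, 41.2709) (52, 87) (12.7163, 87)]  |A|=1099.2806
8. ⊥bis P7·P6 via (49.245,44.47): [(35.2726, 50.5057) (46.2067, 44.4692) (52, 44.4707) (52, 87) (12.7163, 87)]  |A|=1090.0119
9. ⊥bis P7·P8 via (32.15,72.93): [(27.24, 63.5017) (35.2726, 50.5057) (46.2067, 44.4692) (52, 44.4707) (52, 87) (39.4773, 87)]  |A|=775.5943
10. ⊥bis P7·P9 via (31.66,69.15): [(33.536, 75.5914) (29.1262, 60.45) (35.2726, 50.5057) (46.2067, 44.4692) (52, 44.4707) (52, 87) (39.4773, 87)]  |A|=754.5858
11. canonical 7-gon: [(33.536, 75.5914) (29.1262, 60.45) (35.2726, 50.5057) (46.2067, 44.4692) (52, 44.4707) (52, 87) (39.4773, 87)]
12. shoelace: 754.5858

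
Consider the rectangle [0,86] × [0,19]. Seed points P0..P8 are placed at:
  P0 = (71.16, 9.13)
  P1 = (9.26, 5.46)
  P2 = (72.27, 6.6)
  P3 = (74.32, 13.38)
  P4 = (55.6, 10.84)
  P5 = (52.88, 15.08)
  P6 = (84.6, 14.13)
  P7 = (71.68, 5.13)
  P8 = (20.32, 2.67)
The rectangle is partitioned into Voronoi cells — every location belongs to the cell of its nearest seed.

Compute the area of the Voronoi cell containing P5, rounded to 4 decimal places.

1. box [0,86]×[0,19]: [(0, 0) (86, 0) (86, 19) (0, 19)]
2. ⊥bis P5·P0 via (62.02,12.105): [(0, 0) (58.0799, 0) (64.2643, 19) (0, 19)]  |A|=1162.2698
3. ⊥bis P5·P1 via (31.07,10.27): [(33.335, 0) (58.0799, 0) (64.2643, 19) (29.1447, 19)]  |A|=568.7132
4. ⊥bis P5·P2 via (62.575,10.84): [(33.335, 0) (57.8342, 0) (58.7949, 2.1965) (64.2643, 19) (29.1447, 19)]  |A|=568.4434
5. ⊥bis P5·P3 via (63.6,14.23): [(33.335, 0) (57.8342, 0) (58.7949, 2.1965) (63.8861, 17.8381) (63.9782, 19) (29.1447, 19)]  |A|=568.2773
6. ⊥bis P5·P4 via (54.24,12.96): [(33.335, 0) (34.0376, 0) (63.6553, 19) (29.1447, 19)]  |A|=334.5264
7. ⊥bis P5·P6 via (68.74,14.605): [(33.335, 0) (34.0376, 0) (63.6553, 19) (29.1447, 19)]  |A|=334.5264
8. ⊥bis P5·P7 via (62.28,10.105): [(33.335, 0) (34.0376, 0) (63.6553, 19) (29.1447, 19)]  |A|=334.5264
9. ⊥bis P5·P8 via (36.6,8.875): [(38.8146, 3.0645) (63.6553, 19) (32.7409, 19)]  |A|=246.3182
10. canonical 3-gon: [(38.8146, 3.0645) (63.6553, 19) (32.7409, 19)]
11. shoelace: 246.3182

Area of P5's cell: 246.3182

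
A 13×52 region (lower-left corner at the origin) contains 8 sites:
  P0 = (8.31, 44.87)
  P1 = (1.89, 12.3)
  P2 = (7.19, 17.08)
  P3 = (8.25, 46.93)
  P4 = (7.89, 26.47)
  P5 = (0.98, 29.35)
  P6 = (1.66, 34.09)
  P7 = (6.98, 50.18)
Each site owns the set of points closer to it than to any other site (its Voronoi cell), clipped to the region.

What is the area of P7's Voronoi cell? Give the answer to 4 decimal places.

Area of P7's cell: 50.4458

1. box [0,13]×[0,52]: [(0, 0) (13, 0) (13, 52) (0, 52)]
2. ⊥bis P7·P0 via (7.645,47.525): [(0, 45.6102) (13, 48.8663) (13, 52) (0, 52)]  |A|=61.9033
3. ⊥bis P7·P1 via (4.435,31.24): [(0, 45.6102) (13, 48.8663) (13, 52) (0, 52)]  |A|=61.9033
4. ⊥bis P7·P2 via (7.085,33.63): [(0, 45.6102) (13, 48.8663) (13, 52) (0, 52)]  |A|=61.9033
5. ⊥bis P7·P3 via (7.615,48.555): [(0, 45.6102) (0.2199, 45.6652) (13, 50.6593) (13, 52) (0, 52)]  |A|=50.4458
6. ⊥bis P7·P4 via (7.435,38.325): [(0, 45.6102) (0.2199, 45.6652) (13, 50.6593) (13, 52) (0, 52)]  |A|=50.4458
7. ⊥bis P7·P5 via (3.98,39.765): [(0, 45.6102) (0.2199, 45.6652) (13, 50.6593) (13, 52) (0, 52)]  |A|=50.4458
8. ⊥bis P7·P6 via (4.32,42.135): [(0, 45.6102) (0.2199, 45.6652) (13, 50.6593) (13, 52) (0, 52)]  |A|=50.4458
9. canonical 5-gon: [(0, 45.6102) (0.2199, 45.6652) (13, 50.6593) (13, 52) (0, 52)]
10. shoelace: 50.4458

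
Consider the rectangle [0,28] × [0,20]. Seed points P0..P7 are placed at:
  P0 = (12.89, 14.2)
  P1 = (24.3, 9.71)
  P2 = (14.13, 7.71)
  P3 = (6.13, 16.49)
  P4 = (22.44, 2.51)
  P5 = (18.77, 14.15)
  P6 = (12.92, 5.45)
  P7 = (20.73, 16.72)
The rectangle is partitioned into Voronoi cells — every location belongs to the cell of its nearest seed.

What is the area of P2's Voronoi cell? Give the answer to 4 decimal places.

Area of P2's cell: 42.6919

1. box [0,28]×[0,20]: [(0, 0) (28, 0) (28, 20) (0, 20)]
2. ⊥bis P2·P0 via (13.51,10.955): [(0, 8.3737) (0, 0) (28, 0) (28, 13.7235)]  |A|=309.3614
3. ⊥bis P2·P1 via (19.215,8.71): [(18.5829, 11.9242) (0, 8.3737) (0, 0) (20.9279, 0)]  |A|=202.5787
4. ⊥bis P2·P3 via (10.13,12.1): [(18.5829, 11.9242) (7.6431, 9.8341) (0, 2.8699) (0, 0) (20.9279, 0)]  |A|=181.5456
5. ⊥bis P2·P4 via (18.285,5.11): [(19.5313, 7.1017) (18.5829, 11.9242) (7.6431, 9.8341) (0, 2.8699) (0, 0) (15.0874, 0)]  |A|=160.807
6. ⊥bis P2·P5 via (16.45,10.93): [(19.5313, 7.1017) (19.1628, 8.9754) (15.8063, 11.3937) (7.6431, 9.8341) (0, 2.8699) (0, 0) (15.0874, 0)]  |A|=156.5595
7. ⊥bis P2·P6 via (13.525,6.58): [(17.7795, 4.3022) (19.5313, 7.1017) (19.1628, 8.9754) (15.8063, 11.3937) (7.6431, 9.8341) (7.5706, 9.768)]  |A|=42.6919
8. ⊥bis P2·P7 via (17.43,12.215): [(17.7795, 4.3022) (19.5313, 7.1017) (19.1628, 8.9754) (15.8063, 11.3937) (7.6431, 9.8341) (7.5706, 9.768)]  |A|=42.6919
9. canonical 6-gon: [(17.7795, 4.3022) (19.5313, 7.1017) (19.1628, 8.9754) (15.8063, 11.3937) (7.6431, 9.8341) (7.5706, 9.768)]
10. shoelace: 42.6919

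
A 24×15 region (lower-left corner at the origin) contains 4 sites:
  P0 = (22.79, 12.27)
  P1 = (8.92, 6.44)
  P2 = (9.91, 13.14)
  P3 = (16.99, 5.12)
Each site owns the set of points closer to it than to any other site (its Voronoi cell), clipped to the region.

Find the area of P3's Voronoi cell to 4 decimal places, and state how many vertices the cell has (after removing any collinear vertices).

1. box [0,24]×[0,15]: [(0, 0) (24, 0) (24, 15) (0, 15)]
2. ⊥bis P3·P0 via (19.89,8.695): [(0, 0) (24, 0) (24, 5.361) (12.1175, 15) (0, 15)]  |A|=302.7322
3. ⊥bis P3·P1 via (12.955,5.78): [(12.0096, 0) (24, 0) (24, 5.361) (14.1883, 13.3201)]  |A|=106.1573
4. ⊥bis P3·P2 via (13.45,9.13): [(13.5119, 9.1846) (12.0096, 0) (24, 0) (24, 5.361) (16.2771, 11.6257)]  |A|=101.2652
5. canonical 5-gon: [(13.5119, 9.1846) (12.0096, 0) (24, 0) (24, 5.361) (16.2771, 11.6257)]
6. shoelace: 101.2652

Area of P3's cell: 101.2652 (5 vertices)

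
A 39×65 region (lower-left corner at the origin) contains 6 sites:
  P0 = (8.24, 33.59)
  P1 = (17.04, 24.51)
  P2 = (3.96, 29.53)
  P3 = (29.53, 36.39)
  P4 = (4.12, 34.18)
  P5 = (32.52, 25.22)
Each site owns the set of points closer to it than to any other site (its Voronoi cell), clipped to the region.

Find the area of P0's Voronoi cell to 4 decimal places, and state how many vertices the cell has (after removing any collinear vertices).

1. box [0,39]×[0,65]: [(0, 0) (39, 0) (39, 65) (0, 65)]
2. ⊥bis P0·P1 via (12.64,29.05): [(0, 16.7998) (39, 54.5971) (39, 65) (0, 65)]  |A|=1142.7601
3. ⊥bis P0·P2 via (6.1,31.56): [(0, 37.9905) (10.4731, 26.9499) (39, 54.5971) (39, 65) (0, 65)]  |A|=1031.7936
4. ⊥bis P0·P3 via (18.885,34.99): [(0, 37.9905) (10.4731, 26.9499) (18.8719, 35.0897) (14.9382, 65) (0, 65)]  |A|=567.2505
5. ⊥bis P0·P4 via (6.18,33.885): [(5.8802, 31.7917) (10.4731, 26.9499) (18.8719, 35.0897) (14.9382, 65) (10.6358, 65)]  |A|=311.2412
6. ⊥bis P0·P5 via (20.38,29.405): [(5.8802, 31.7917) (10.4731, 26.9499) (18.8719, 35.0897) (14.9382, 65) (10.6358, 65)]  |A|=311.2412
7. canonical 5-gon: [(5.8802, 31.7917) (10.4731, 26.9499) (18.8719, 35.0897) (14.9382, 65) (10.6358, 65)]
8. shoelace: 311.2412

Area of P0's cell: 311.2412 (5 vertices)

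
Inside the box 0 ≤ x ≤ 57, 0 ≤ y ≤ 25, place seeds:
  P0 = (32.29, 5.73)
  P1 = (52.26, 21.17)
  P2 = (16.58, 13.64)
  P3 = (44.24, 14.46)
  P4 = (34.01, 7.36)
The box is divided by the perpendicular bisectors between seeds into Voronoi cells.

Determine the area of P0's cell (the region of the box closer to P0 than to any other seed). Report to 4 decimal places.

1. box [0,57]×[0,25]: [(0, 0) (57, 0) (57, 25) (0, 25)]
2. ⊥bis P0·P1 via (42.275,13.45): [(0, 0) (52.674, 0) (33.345, 25) (0, 25)]  |A|=1075.2375
3. ⊥bis P0·P2 via (24.435,9.685): [(19.5586, 0) (52.674, 0) (33.345, 25) (32.1461, 25)]  |A|=428.9287
4. ⊥bis P0·P3 via (38.265,10.095): [(30.2, 21.1348) (19.5586, 0) (45.6398, 0)]  |A|=275.6105
5. ⊥bis P0·P4 via (33.15,6.545): [(26.4263, 13.6399) (19.5586, 0) (39.3525, 0)]  |A|=134.994
6. canonical 3-gon: [(26.4263, 13.6399) (19.5586, 0) (39.3525, 0)]
7. shoelace: 134.994

Area of P0's cell: 134.9940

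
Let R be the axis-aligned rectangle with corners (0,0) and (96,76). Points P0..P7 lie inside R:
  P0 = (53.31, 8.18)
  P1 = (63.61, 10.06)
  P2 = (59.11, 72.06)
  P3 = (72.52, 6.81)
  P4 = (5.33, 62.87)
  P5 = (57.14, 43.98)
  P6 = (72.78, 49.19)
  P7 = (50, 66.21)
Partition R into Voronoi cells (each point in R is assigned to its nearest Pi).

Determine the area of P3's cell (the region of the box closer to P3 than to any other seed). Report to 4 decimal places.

Area of P3's cell: 723.6908

1. box [0,96]×[0,76]: [(0, 0) (96, 0) (96, 76) (0, 76)]
2. ⊥bis P3·P0 via (62.915,7.495): [(62.3805, 0) (96, 0) (96, 76) (67.8006, 76)]  |A|=2349.12
3. ⊥bis P3·P1 via (68.065,8.435): [(64.9883, 0) (96, 0) (96, 76) (92.7099, 76)]  |A|=1303.4691
4. ⊥bis P3·P2 via (65.815,39.435): [(80.4712, 42.4471) (64.9883, 0) (96, 0) (96, 45.6385)]  |A|=1012.5349
5. ⊥bis P3·P4 via (38.925,34.84): [(80.4712, 42.4471) (64.9883, 0) (96, 0) (96, 45.6385)]  |A|=1012.5349
6. ⊥bis P3·P5 via (64.83,25.395): [(75.926, 29.9862) (64.9883, 0) (96, 0) (96, 38.2924)]  |A|=849.3031
7. ⊥bis P3·P6 via (72.65,28): [(75.1958, 27.9844) (64.9883, 0) (96, 0) (96, 27.8567)]  |A|=723.6908
8. ⊥bis P3·P7 via (61.26,36.51): [(75.1958, 27.9844) (64.9883, 0) (96, 0) (96, 27.8567)]  |A|=723.6908
9. canonical 4-gon: [(75.1958, 27.9844) (64.9883, 0) (96, 0) (96, 27.8567)]
10. shoelace: 723.6908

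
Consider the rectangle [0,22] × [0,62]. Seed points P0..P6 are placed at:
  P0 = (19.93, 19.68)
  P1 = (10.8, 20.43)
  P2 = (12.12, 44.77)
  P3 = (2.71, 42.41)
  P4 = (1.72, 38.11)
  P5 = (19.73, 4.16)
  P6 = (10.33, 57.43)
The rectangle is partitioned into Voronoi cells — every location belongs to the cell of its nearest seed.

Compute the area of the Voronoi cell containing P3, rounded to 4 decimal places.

Area of P3's cell: 82.5238

1. box [0,22]×[0,62]: [(0, 0) (22, 0) (22, 62) (0, 62)]
2. ⊥bis P3·P0 via (11.32,31.045): [(0, 22.4691) (22, 39.1361) (22, 62) (0, 62)]  |A|=686.3434
3. ⊥bis P3·P1 via (6.755,31.42): [(0, 28.9337) (16.5961, 35.0422) (22, 39.1361) (22, 62) (0, 62)]  |A|=632.6993
4. ⊥bis P3·P2 via (7.415,43.59): [(0, 28.9337) (10.1535, 32.6709) (2.7978, 62) (0, 62)]  |A|=208.8979
5. ⊥bis P3·P4 via (2.215,40.26): [(0, 40.77) (8.62, 38.7854) (2.7978, 62) (0, 62)]  |A|=123.9766
6. ⊥bis P3·P5 via (11.22,23.285): [(0, 40.77) (8.62, 38.7854) (2.7978, 62) (0, 62)]  |A|=123.9766
7. ⊥bis P3·P6 via (6.52,49.92): [(0, 53.2277) (0, 40.77) (8.62, 38.7854) (5.7265, 50.3226)]  |A|=82.5238
8. canonical 4-gon: [(0, 53.2277) (0, 40.77) (8.62, 38.7854) (5.7265, 50.3226)]
9. shoelace: 82.5238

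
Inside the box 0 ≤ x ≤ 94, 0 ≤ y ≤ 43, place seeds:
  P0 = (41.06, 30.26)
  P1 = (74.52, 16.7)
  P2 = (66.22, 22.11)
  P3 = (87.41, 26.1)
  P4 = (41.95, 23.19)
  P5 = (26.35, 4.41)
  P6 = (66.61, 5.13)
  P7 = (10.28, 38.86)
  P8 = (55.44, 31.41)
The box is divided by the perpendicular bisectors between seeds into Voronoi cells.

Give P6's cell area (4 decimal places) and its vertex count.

Area of P6's cell: 370.3628 (5 vertices)

1. box [0,94]×[0,43]: [(0, 0) (94, 0) (94, 43) (0, 43)]
2. ⊥bis P6·P0 via (53.835,17.695): [(36.4309, 0) (94, 0) (94, 43) (78.724, 43)]  |A|=1566.1696
3. ⊥bis P6·P1 via (70.565,10.915): [(56.5742, 20.48) (36.4309, 0) (86.5304, 0)]  |A|=513.0195
4. ⊥bis P6·P2 via (66.415,13.62): [(66.6021, 13.6243) (49.4436, 13.2302) (36.4309, 0) (86.5304, 0)]  |A|=452.2266
5. ⊥bis P6·P3 via (77.01,15.615): [(66.6021, 13.6243) (49.4436, 13.2302) (36.4309, 0) (86.5304, 0)]  |A|=452.2266
6. ⊥bis P6·P4 via (54.28,14.16): [(66.6021, 13.6243) (53.6701, 13.3273) (43.9098, 0) (86.5304, 0)]  |A|=375.0625
7. ⊥bis P6·P5 via (46.48,4.77): [(66.6021, 13.6243) (53.6701, 13.3273) (46.502, 3.5395) (46.5653, 0) (86.5304, 0)]  |A|=370.3628
8. ⊥bis P6·P7 via (38.445,21.995): [(66.6021, 13.6243) (53.6701, 13.3273) (46.502, 3.5395) (46.5653, 0) (86.5304, 0)]  |A|=370.3628
9. ⊥bis P6·P8 via (61.025,18.27): [(66.6021, 13.6243) (53.6701, 13.3273) (46.502, 3.5395) (46.5653, 0) (86.5304, 0)]  |A|=370.3628
10. canonical 5-gon: [(66.6021, 13.6243) (53.6701, 13.3273) (46.502, 3.5395) (46.5653, 0) (86.5304, 0)]
11. shoelace: 370.3628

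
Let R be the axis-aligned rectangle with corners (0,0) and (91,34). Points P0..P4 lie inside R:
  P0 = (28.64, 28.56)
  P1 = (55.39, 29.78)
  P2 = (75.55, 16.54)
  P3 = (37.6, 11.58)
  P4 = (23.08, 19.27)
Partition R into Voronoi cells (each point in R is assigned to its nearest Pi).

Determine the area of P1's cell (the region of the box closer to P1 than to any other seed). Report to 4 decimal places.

1. box [0,91]×[0,34]: [(0, 0) (91, 0) (91, 34) (0, 34)]
2. ⊥bis P1·P0 via (42.015,29.17): [(43.3454, 0) (91, 0) (91, 34) (41.7947, 34)]  |A|=1646.6185
3. ⊥bis P1·P2 via (65.47,23.16): [(43.3454, 0) (50.2598, 0) (72.5891, 34) (41.7947, 34)]  |A|=641.0496
4. ⊥bis P1·P3 via (46.495,20.68): [(42.2112, 24.8673) (57.0594, 10.3536) (72.5891, 34) (41.7947, 34)]  |A|=428.8687
5. ⊥bis P1·P4 via (39.235,24.525): [(42.2112, 24.8673) (57.0594, 10.3536) (72.5891, 34) (41.7947, 34)]  |A|=428.8687
6. canonical 4-gon: [(42.2112, 24.8673) (57.0594, 10.3536) (72.5891, 34) (41.7947, 34)]
7. shoelace: 428.8687

Area of P1's cell: 428.8687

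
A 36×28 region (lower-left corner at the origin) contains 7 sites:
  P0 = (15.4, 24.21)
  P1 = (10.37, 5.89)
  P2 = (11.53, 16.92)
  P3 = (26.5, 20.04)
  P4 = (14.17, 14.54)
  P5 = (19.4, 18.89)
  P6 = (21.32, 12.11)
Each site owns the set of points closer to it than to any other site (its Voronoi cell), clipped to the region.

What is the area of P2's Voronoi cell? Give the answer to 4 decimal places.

Area of P2's cell: 158.7578

1. box [0,36]×[0,28]: [(0, 0) (36, 0) (36, 28) (0, 28)]
2. ⊥bis P2·P0 via (13.465,20.565): [(0, 27.7131) (0, 0) (36, 0) (36, 8.602)]  |A|=653.6711
3. ⊥bis P2·P1 via (10.95,11.405): [(35.604, 8.8122) (0, 27.7131) (0, 12.5566)]  |A|=269.8161
4. ⊥bis P2·P3 via (19.015,18.48): [(20.7033, 10.3793) (19.2168, 17.5116) (0, 27.7131) (0, 12.5566)]  |A|=217.8428
5. ⊥bis P2·P4 via (12.85,15.73): [(9.1241, 11.597) (15.997, 19.2208) (0, 27.7131) (0, 12.5566)]  |A|=159.3071
6. ⊥bis P2·P5 via (15.465,17.905): [(9.1241, 11.597) (15.3228, 18.473) (15.0036, 19.7482) (0, 27.7131) (0, 12.5566)]  |A|=158.7578
7. ⊥bis P2·P6 via (16.425,14.515): [(9.1241, 11.597) (15.3228, 18.473) (15.0036, 19.7482) (0, 27.7131) (0, 12.5566)]  |A|=158.7578
8. canonical 5-gon: [(9.1241, 11.597) (15.3228, 18.473) (15.0036, 19.7482) (0, 27.7131) (0, 12.5566)]
9. shoelace: 158.7578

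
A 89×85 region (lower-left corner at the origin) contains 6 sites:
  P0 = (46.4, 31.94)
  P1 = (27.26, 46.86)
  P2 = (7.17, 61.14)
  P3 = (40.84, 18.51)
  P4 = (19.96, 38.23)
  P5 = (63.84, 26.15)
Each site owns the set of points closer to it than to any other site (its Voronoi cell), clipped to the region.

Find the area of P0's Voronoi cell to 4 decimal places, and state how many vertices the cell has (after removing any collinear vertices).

1. box [0,89]×[0,85]: [(0, 0) (89, 0) (89, 85) (0, 85)]
2. ⊥bis P0·P1 via (36.83,39.4): [(6.1169, 0) (89, 0) (89, 85) (72.3761, 85)]  |A|=4229.0467
3. ⊥bis P0·P2 via (26.785,46.54): [(6.1169, 0) (89, 0) (89, 85) (72.3761, 85)]  |A|=4229.0467
4. ⊥bis P0·P3 via (43.62,25.225): [(30.1329, 30.8086) (89, 6.4377) (89, 85) (72.3761, 85)]  |A|=2762.8032
5. ⊥bis P0·P4 via (33.18,35.085): [(33.0542, 34.5563) (31.9807, 30.0437) (89, 6.4377) (89, 85) (72.3761, 85)]  |A|=2758.2234
6. ⊥bis P0·P5 via (55.12,29.045): [(33.0542, 34.5563) (31.9807, 30.0437) (52.6154, 21.5009) (73.6968, 85) (72.3761, 85)]  |A|=843.1258
7. canonical 5-gon: [(33.0542, 34.5563) (31.9807, 30.0437) (52.6154, 21.5009) (73.6968, 85) (72.3761, 85)]
8. shoelace: 843.1258

Area of P0's cell: 843.1258 (5 vertices)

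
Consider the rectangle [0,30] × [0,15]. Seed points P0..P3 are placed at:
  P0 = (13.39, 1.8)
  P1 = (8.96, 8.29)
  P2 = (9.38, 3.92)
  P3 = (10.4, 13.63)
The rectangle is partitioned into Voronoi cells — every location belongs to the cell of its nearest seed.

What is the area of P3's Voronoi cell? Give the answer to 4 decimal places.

1. box [0,30]×[0,15]: [(0, 0) (30, 0) (30, 15) (0, 15)]
2. ⊥bis P3·P0 via (11.895,7.715): [(0, 4.7086) (30, 12.291) (30, 15) (0, 15)]  |A|=195.0066
3. ⊥bis P3·P1 via (9.68,10.96): [(0, 13.5703) (16.9632, 8.996) (30, 12.291) (30, 15) (0, 15)]  |A|=119.8445
4. ⊥bis P3·P2 via (9.89,8.775): [(0, 13.5703) (16.9632, 8.996) (30, 12.291) (30, 15) (0, 15)]  |A|=119.8445
5. canonical 5-gon: [(0, 13.5703) (16.9632, 8.996) (30, 12.291) (30, 15) (0, 15)]
6. shoelace: 119.8445

Area of P3's cell: 119.8445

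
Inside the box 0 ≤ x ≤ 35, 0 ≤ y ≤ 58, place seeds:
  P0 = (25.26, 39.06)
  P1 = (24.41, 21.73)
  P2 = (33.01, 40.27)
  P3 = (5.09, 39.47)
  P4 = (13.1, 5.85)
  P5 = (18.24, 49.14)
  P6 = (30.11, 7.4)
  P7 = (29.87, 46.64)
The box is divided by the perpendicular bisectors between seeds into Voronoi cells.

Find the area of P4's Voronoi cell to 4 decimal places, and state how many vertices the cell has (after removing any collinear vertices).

Area of P4's cell: 397.7213 (5 vertices)

1. box [0,35]×[0,58]: [(0, 0) (35, 0) (35, 58) (0, 58)]
2. ⊥bis P4·P0 via (19.18,22.455): [(0, 29.4778) (0, 0) (35, 0) (35, 16.6624)]  |A|=807.4549
3. ⊥bis P4·P1 via (18.755,13.79): [(0, 27.1476) (0, 0) (35, 0) (35, 2.22)]  |A|=513.9341
4. ⊥bis P4·P2 via (23.055,23.06): [(0, 27.1476) (0, 0) (35, 0) (35, 2.22)]  |A|=513.9341
5. ⊥bis P4·P3 via (9.095,22.66): [(7.0013, 22.1612) (0, 20.4931) (0, 0) (35, 0) (35, 2.22)]  |A|=490.639
6. ⊥bis P4·P5 via (15.67,27.495): [(7.0013, 22.1612) (0, 20.4931) (0, 0) (35, 0) (35, 2.22)]  |A|=490.639
7. ⊥bis P4·P6 via (21.605,6.625): [(21.1046, 12.1166) (7.0013, 22.1612) (0, 20.4931) (0, 0) (22.2087, 0)]  |A|=397.7213
8. ⊥bis P4·P7 via (21.485,26.245): [(21.1046, 12.1166) (7.0013, 22.1612) (0, 20.4931) (0, 0) (22.2087, 0)]  |A|=397.7213
9. canonical 5-gon: [(21.1046, 12.1166) (7.0013, 22.1612) (0, 20.4931) (0, 0) (22.2087, 0)]
10. shoelace: 397.7213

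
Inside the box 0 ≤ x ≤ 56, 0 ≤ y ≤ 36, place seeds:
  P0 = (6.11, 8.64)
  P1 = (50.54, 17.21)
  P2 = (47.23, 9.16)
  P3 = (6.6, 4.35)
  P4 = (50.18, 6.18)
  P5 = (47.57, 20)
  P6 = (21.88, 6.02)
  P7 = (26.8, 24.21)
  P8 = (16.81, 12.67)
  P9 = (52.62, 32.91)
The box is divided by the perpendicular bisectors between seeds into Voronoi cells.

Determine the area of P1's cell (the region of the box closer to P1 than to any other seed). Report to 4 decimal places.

1. box [0,56]×[0,36]: [(0, 0) (56, 0) (56, 36) (0, 36)]
2. ⊥bis P1·P0 via (28.325,12.925): [(30.8181, 0) (56, 0) (56, 36) (23.8741, 36)]  |A|=1031.5406
3. ⊥bis P1·P2 via (48.885,13.185): [(26.4994, 22.3895) (56, 10.2595) (56, 36) (23.8741, 36)]  |A|=598.3052
4. ⊥bis P1·P3 via (28.57,10.78): [(26.4994, 22.3895) (56, 10.2595) (56, 36) (23.8741, 36)]  |A|=598.3052
5. ⊥bis P1·P4 via (50.36,11.695): [(26.4994, 22.3895) (52.694, 11.6188) (56, 11.5109) (56, 36) (23.8741, 36)]  |A|=596.2365
6. ⊥bis P1·P5 via (49.055,18.605): [(45.3348, 14.6448) (52.694, 11.6188) (56, 11.5109) (56, 25.9981)]  |A|=81.8591
7. ⊥bis P1·P6 via (36.21,11.615): [(45.3348, 14.6448) (52.694, 11.6188) (56, 11.5109) (56, 25.9981)]  |A|=81.8591
8. ⊥bis P1·P7 via (38.67,20.71): [(45.3348, 14.6448) (52.694, 11.6188) (56, 11.5109) (56, 25.9981)]  |A|=81.8591
9. ⊥bis P1·P8 via (33.675,14.94): [(45.3348, 14.6448) (52.694, 11.6188) (56, 11.5109) (56, 25.9981)]  |A|=81.8591
10. ⊥bis P1·P9 via (51.58,25.06): [(54.7271, 24.6431) (45.3348, 14.6448) (52.694, 11.6188) (56, 11.5109) (56, 24.4744)]  |A|=80.8894
11. canonical 5-gon: [(54.7271, 24.6431) (45.3348, 14.6448) (52.694, 11.6188) (56, 11.5109) (56, 24.4744)]
12. shoelace: 80.8894

Area of P1's cell: 80.8894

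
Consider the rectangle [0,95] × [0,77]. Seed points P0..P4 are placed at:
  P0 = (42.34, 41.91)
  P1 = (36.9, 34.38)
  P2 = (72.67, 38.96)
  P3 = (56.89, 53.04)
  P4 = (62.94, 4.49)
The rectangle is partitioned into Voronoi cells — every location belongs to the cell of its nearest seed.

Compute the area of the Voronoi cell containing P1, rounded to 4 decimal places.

1. box [0,95]×[0,77]: [(0, 0) (95, 0) (95, 77) (0, 77)]
2. ⊥bis P1·P0 via (39.62,38.145): [(0, 66.7682) (0, 0) (92.42, 0)]  |A|=3085.3582
3. ⊥bis P1·P2 via (54.785,36.67): [(56.1227, 26.2228) (0, 66.7682) (0, 0) (59.4802, 0)]  |A|=2653.4729
4. ⊥bis P1·P3 via (46.895,43.71): [(56.1227, 26.2228) (0, 66.7682) (0, 0) (59.4802, 0)]  |A|=2653.4729
5. ⊥bis P1·P4 via (49.92,19.435): [(56.2821, 24.9776) (56.1227, 26.2228) (0, 66.7682) (0, 0) (27.6115, 0)]  |A|=2255.4709
6. canonical 5-gon: [(56.2821, 24.9776) (56.1227, 26.2228) (0, 66.7682) (0, 0) (27.6115, 0)]
7. shoelace: 2255.4709

Area of P1's cell: 2255.4709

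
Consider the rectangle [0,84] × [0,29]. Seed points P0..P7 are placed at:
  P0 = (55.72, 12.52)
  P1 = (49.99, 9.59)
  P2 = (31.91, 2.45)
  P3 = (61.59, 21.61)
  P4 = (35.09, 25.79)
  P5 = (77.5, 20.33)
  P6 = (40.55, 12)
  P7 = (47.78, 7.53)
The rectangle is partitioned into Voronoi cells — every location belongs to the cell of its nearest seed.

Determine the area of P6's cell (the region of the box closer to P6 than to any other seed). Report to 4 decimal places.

1. box [0,84]×[0,29]: [(0, 0) (84, 0) (84, 29) (0, 29)]
2. ⊥bis P6·P0 via (48.135,12.26): [(0, 0) (48.5553, 0) (47.5612, 29) (0, 29)]  |A|=1393.6883
3. ⊥bis P6·P1 via (45.27,10.795): [(0, 0) (42.5141, 0) (47.8401, 20.8622) (47.5612, 29) (0, 29)]  |A|=1330.6721
4. ⊥bis P6·P2 via (36.23,7.225): [(42.8334, 1.2508) (47.8401, 20.8622) (47.5612, 29) (12.1616, 29)]  |A|=514.2622
5. ⊥bis P6·P3 via (51.07,16.805): [(42.8334, 1.2508) (47.8401, 20.8622) (47.7284, 24.121) (45.4999, 29) (12.1616, 29)]  |A|=509.2338
6. ⊥bis P6·P4 via (37.82,18.895): [(27.7416, 14.9046) (42.8334, 1.2508) (47.8401, 20.8622) (47.7725, 22.8356)]  |A|=202.1983
7. ⊥bis P6·P5 via (59.025,16.165): [(27.7416, 14.9046) (42.8334, 1.2508) (47.8401, 20.8622) (47.7725, 22.8356)]  |A|=202.1983
8. ⊥bis P6·P7 via (44.165,9.765): [(27.7416, 14.9046) (40.3116, 3.5323) (45.5993, 12.0849) (47.8401, 20.8622) (47.7725, 22.8356)]  |A|=185.3824
9. canonical 5-gon: [(27.7416, 14.9046) (40.3116, 3.5323) (45.5993, 12.0849) (47.8401, 20.8622) (47.7725, 22.8356)]
10. shoelace: 185.3824

Area of P6's cell: 185.3824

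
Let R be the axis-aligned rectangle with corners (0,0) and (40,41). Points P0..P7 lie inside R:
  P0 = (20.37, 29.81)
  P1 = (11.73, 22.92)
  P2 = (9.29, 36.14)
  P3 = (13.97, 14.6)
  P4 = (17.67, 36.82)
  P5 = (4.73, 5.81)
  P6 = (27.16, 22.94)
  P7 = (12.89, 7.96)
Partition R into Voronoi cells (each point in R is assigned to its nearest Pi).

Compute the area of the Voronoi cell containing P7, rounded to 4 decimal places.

Area of P7's cell: 229.9969

1. box [0,40]×[0,41]: [(0, 0) (40, 0) (40, 41) (0, 41)]
2. ⊥bis P7·P0 via (16.63,18.885): [(0, 24.578) (0, 0) (40, 0) (40, 10.8847)]  |A|=709.2534
3. ⊥bis P7·P1 via (12.31,15.44): [(24.037, 16.3493) (0, 14.4855) (0, 0) (40, 0) (40, 10.8847)]  |A|=587.956
4. ⊥bis P7·P2 via (11.09,22.05): [(24.037, 16.3493) (0, 14.4855) (0, 0) (40, 0) (40, 10.8847)]  |A|=587.956
5. ⊥bis P7·P3 via (13.43,11.28): [(0, 13.4644) (0, 0) (40, 0) (40, 6.9584)]  |A|=408.4554
6. ⊥bis P7·P4 via (15.28,22.39): [(0, 13.4644) (0, 0) (40, 0) (40, 6.9584)]  |A|=408.4554
7. ⊥bis P7·P5 via (8.81,6.885): [(7.3933, 12.2619) (10.6241, 0) (40, 0) (40, 6.9584)]  |A|=293.5468
8. ⊥bis P7·P6 via (20.025,15.45): [(26.6617, 9.1279) (7.3933, 12.2619) (10.6241, 0) (36.2437, 0)]  |A|=229.9969
9. canonical 4-gon: [(26.6617, 9.1279) (7.3933, 12.2619) (10.6241, 0) (36.2437, 0)]
10. shoelace: 229.9969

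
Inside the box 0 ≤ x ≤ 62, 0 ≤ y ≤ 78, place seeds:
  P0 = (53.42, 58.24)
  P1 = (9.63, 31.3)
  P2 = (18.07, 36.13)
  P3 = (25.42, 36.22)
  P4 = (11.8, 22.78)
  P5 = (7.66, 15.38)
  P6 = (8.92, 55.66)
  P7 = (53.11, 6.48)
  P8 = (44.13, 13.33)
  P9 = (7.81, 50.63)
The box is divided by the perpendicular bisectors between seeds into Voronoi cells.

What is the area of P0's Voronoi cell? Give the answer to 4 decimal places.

Area of P0's cell: 1143.1884

1. box [0,62]×[0,78]: [(0, 0) (62, 0) (62, 78) (0, 78)]
2. ⊥bis P0·P1 via (31.525,44.77): [(59.0679, 0) (62, 0) (62, 78) (11.0816, 78)]  |A|=2100.1691
3. ⊥bis P0·P2 via (35.745,47.185): [(62, 5.2079) (62, 78) (16.4715, 78)]  |A|=1657.0596
4. ⊥bis P0·P3 via (39.42,47.23): [(21.3279, 70.2354) (62, 18.5179) (62, 78) (16.4715, 78)]  |A|=1386.3861
5. ⊥bis P0·P4 via (32.61,40.51): [(21.3279, 70.2354) (62, 18.5179) (62, 78) (16.4715, 78)]  |A|=1386.3861
6. ⊥bis P0·P5 via (30.54,36.81): [(21.3279, 70.2354) (62, 18.5179) (62, 78) (16.4715, 78)]  |A|=1386.3861
7. ⊥bis P0·P6 via (31.17,56.95): [(31.1218, 57.7818) (62, 18.5179) (62, 78) (29.9496, 78)]  |A|=1242.3517
8. ⊥bis P0·P7 via (53.265,32.36): [(31.1218, 57.7818) (51.104, 32.3729) (62, 32.3077) (62, 78) (29.9496, 78)]  |A|=1167.2252
9. ⊥bis P0·P8 via (48.775,35.785): [(31.1218, 57.7818) (48.3518, 35.8725) (62, 33.0493) (62, 78) (29.9496, 78)]  |A|=1143.1884
10. ⊥bis P0·P9 via (30.615,54.435): [(31.1218, 57.7818) (48.3518, 35.8725) (62, 33.0493) (62, 78) (29.9496, 78)]  |A|=1143.1884
11. canonical 5-gon: [(31.1218, 57.7818) (48.3518, 35.8725) (62, 33.0493) (62, 78) (29.9496, 78)]
12. shoelace: 1143.1884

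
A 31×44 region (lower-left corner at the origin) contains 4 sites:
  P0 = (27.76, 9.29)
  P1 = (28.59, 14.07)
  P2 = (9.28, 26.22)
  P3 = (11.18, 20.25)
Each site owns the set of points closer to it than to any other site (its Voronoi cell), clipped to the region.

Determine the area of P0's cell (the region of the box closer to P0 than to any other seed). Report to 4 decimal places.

Area of P0's cell: 211.9214

1. box [0,31]×[0,44]: [(0, 0) (31, 0) (31, 44) (0, 44)]
2. ⊥bis P0·P1 via (28.175,11.68): [(0, 16.5723) (0, 0) (31, 0) (31, 11.1895)]  |A|=430.3076
3. ⊥bis P0·P2 via (18.52,17.755): [(15.0435, 13.9602) (2.2542, 0) (31, 0) (31, 11.1895)]  |A|=289.9207
4. ⊥bis P0·P3 via (19.47,14.77): [(18.534, 13.3541) (9.7065, 0) (31, 0) (31, 11.1895)]  |A|=211.9214
5. canonical 4-gon: [(18.534, 13.3541) (9.7065, 0) (31, 0) (31, 11.1895)]
6. shoelace: 211.9214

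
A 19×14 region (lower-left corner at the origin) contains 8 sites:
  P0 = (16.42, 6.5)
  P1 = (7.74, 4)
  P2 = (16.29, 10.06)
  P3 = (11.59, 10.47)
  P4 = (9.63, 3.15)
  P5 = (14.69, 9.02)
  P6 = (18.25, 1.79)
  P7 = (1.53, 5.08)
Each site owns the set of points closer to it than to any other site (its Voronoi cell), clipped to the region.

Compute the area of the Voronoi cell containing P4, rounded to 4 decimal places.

Area of P4's cell: 31.7369

1. box [0,19]×[0,14]: [(0, 0) (19, 0) (19, 14) (0, 14)]
2. ⊥bis P4·P0 via (13.025,4.825): [(0, 0) (15.4055, 0) (8.4983, 14) (0, 14)]  |A|=167.3268
3. ⊥bis P4·P1 via (8.685,3.575): [(7.0772, 0) (15.4055, 0) (11.0487, 8.8307)]  |A|=36.7726
4. ⊥bis P4·P2 via (12.96,6.605): [(10.9283, 8.5631) (7.0772, 0) (15.4055, 0) (11.4095, 8.0994)]  |A|=36.6803
5. ⊥bis P4·P3 via (10.61,6.81): [(10.1904, 6.9223) (7.0772, 0) (15.4055, 0) (12.2642, 6.3671)]  |A|=34.5555
6. ⊥bis P4·P5 via (12.16,6.085): [(11.6384, 6.5346) (10.1904, 6.9223) (7.0772, 0) (15.4055, 0) (12.5834, 5.72)]  |A|=34.3798
7. ⊥bis P4·P6 via (13.94,2.47): [(11.6384, 6.5346) (10.1904, 6.9223) (7.0772, 0) (13.5503, 0) (13.9998, 2.8492) (12.5834, 5.72)]  |A|=31.7369
8. ⊥bis P4·P7 via (5.58,4.115): [(11.6384, 6.5346) (10.1904, 6.9223) (7.0772, 0) (13.5503, 0) (13.9998, 2.8492) (12.5834, 5.72)]  |A|=31.7369
9. canonical 6-gon: [(11.6384, 6.5346) (10.1904, 6.9223) (7.0772, 0) (13.5503, 0) (13.9998, 2.8492) (12.5834, 5.72)]
10. shoelace: 31.7369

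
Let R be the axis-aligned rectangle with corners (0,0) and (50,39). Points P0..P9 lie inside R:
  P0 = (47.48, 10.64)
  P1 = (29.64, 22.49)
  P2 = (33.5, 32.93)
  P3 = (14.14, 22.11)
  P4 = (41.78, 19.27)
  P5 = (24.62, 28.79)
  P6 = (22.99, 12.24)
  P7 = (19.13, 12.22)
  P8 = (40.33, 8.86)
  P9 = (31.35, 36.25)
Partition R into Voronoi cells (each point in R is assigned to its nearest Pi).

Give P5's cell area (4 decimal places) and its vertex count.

Area of P5's cell: 174.0661 (5 vertices)

1. box [0,50]×[0,39]: [(0, 0) (50, 0) (50, 39) (0, 39)]
2. ⊥bis P5·P0 via (36.05,19.715): [(0, 0) (20.397, 0) (50, 37.2851) (50, 39) (0, 39)]  |A|=1398.1251
3. ⊥bis P5·P1 via (27.13,25.64): [(0, 4.0221) (43.8965, 39) (0, 39)]  |A|=767.7037
4. ⊥bis P5·P2 via (29.06,30.86): [(0, 4.0221) (30.3117, 28.1752) (25.265, 39) (0, 39)]  |A|=666.8628
5. ⊥bis P5·P3 via (19.38,25.45): [(21.9101, 21.4806) (30.3117, 28.1752) (25.265, 39) (10.7432, 39)]  |A|=189.5719
6. ⊥bis P5·P4 via (33.2,24.03): [(21.9101, 21.4806) (30.3117, 28.1752) (25.265, 39) (10.7432, 39)]  |A|=189.5719
7. ⊥bis P5·P6 via (23.805,20.515): [(21.9101, 21.4806) (30.3117, 28.1752) (25.265, 39) (10.7432, 39)]  |A|=189.5719
8. ⊥bis P5·P7 via (21.875,20.505): [(21.9101, 21.4806) (30.3117, 28.1752) (25.265, 39) (10.7432, 39)]  |A|=189.5719
9. ⊥bis P5·P8 via (32.475,18.825): [(21.9101, 21.4806) (30.3117, 28.1752) (25.265, 39) (10.7432, 39)]  |A|=189.5719
10. ⊥bis P5·P9 via (27.985,32.52): [(21.9101, 21.4806) (30.3117, 28.1752) (28.5046, 32.0512) (20.8021, 39) (10.7432, 39)]  |A|=174.0661
11. canonical 5-gon: [(21.9101, 21.4806) (30.3117, 28.1752) (28.5046, 32.0512) (20.8021, 39) (10.7432, 39)]
12. shoelace: 174.0661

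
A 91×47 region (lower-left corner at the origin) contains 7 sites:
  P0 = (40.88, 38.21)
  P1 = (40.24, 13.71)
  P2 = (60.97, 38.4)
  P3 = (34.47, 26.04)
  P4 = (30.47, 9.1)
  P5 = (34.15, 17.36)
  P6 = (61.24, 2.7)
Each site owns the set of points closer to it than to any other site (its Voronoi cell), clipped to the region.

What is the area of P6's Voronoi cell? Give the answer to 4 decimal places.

Area of P6's cell: 808.3627

1. box [0,91]×[0,47]: [(0, 0) (91, 0) (91, 47) (0, 47)]
2. ⊥bis P6·P0 via (51.06,20.455): [(15.3843, 0) (91, 0) (91, 43.355)]  |A|=1639.1585
3. ⊥bis P6·P1 via (50.74,8.205): [(59.7854, 25.4578) (46.4382, 0) (91, 0) (91, 43.355)]  |A|=1243.8764
4. ⊥bis P6·P2 via (61.105,20.55): [(57.1968, 20.5204) (46.4382, 0) (91, 0) (91, 20.7761)]  |A|=808.3627
5. ⊥bis P6·P3 via (47.855,14.37): [(57.1968, 20.5204) (46.4382, 0) (91, 0) (91, 20.7761)]  |A|=808.3627
6. ⊥bis P6·P4 via (45.855,5.9): [(57.1968, 20.5204) (46.4382, 0) (91, 0) (91, 20.7761)]  |A|=808.3627
7. ⊥bis P6·P5 via (47.695,10.03): [(57.1968, 20.5204) (46.4382, 0) (91, 0) (91, 20.7761)]  |A|=808.3627
8. canonical 4-gon: [(57.1968, 20.5204) (46.4382, 0) (91, 0) (91, 20.7761)]
9. shoelace: 808.3627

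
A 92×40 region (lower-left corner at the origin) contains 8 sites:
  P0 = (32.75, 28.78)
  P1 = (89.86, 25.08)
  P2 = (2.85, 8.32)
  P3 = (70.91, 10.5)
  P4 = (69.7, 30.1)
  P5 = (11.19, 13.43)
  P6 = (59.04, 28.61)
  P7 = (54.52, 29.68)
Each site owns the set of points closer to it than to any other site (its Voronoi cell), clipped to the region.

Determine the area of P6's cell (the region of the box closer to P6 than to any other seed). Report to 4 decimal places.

Area of P6's cell: 193.2171

1. box [0,92]×[0,40]: [(0, 0) (92, 0) (92, 40) (0, 40)]
2. ⊥bis P6·P0 via (45.895,28.695): [(45.7094, 0) (92, 0) (92, 40) (45.9681, 40)]  |A|=1846.449
3. ⊥bis P6·P1 via (74.45,26.845): [(45.7094, 0) (71.3753, 0) (75.9567, 40) (45.9681, 40)]  |A|=1113.089
4. ⊥bis P6·P2 via (30.945,18.465): [(45.7094, 0) (71.3753, 0) (75.9567, 40) (45.9681, 40)]  |A|=1113.089
5. ⊥bis P6·P3 via (64.975,19.555): [(45.7544, 6.9571) (74.3163, 25.6776) (75.9567, 40) (45.9681, 40)]  |A|=684.6372
6. ⊥bis P6·P4 via (64.37,29.355): [(45.7544, 6.9571) (65.6756, 20.0142) (62.8821, 40) (45.9681, 40)]  |A|=496.7516
7. ⊥bis P6·P5 via (35.115,21.02): [(45.7544, 6.9571) (65.6756, 20.0142) (62.8821, 40) (45.9681, 40)]  |A|=496.7516
8. ⊥bis P6·P7 via (56.78,29.145): [(52.5878, 11.436) (65.6756, 20.0142) (62.8821, 40) (59.3497, 40)]  |A|=193.2171
9. canonical 4-gon: [(52.5878, 11.436) (65.6756, 20.0142) (62.8821, 40) (59.3497, 40)]
10. shoelace: 193.2171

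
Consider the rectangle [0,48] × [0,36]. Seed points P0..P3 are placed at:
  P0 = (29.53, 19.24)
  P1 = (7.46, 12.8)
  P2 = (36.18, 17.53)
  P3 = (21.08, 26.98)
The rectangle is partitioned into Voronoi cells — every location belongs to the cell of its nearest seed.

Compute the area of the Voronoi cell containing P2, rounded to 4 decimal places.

1. box [0,48]×[0,36]: [(0, 0) (48, 0) (48, 36) (0, 36)]
2. ⊥bis P2·P0 via (32.855,18.385): [(28.1274, 0) (48, 0) (48, 36) (37.3846, 36)]  |A|=548.784
3. ⊥bis P2·P1 via (21.82,15.165): [(28.1274, 0) (48, 0) (48, 36) (37.3846, 36)]  |A|=548.784
4. ⊥bis P2·P3 via (28.63,22.255): [(28.1274, 0) (48, 0) (48, 36) (37.3846, 36)]  |A|=548.784
5. canonical 4-gon: [(28.1274, 0) (48, 0) (48, 36) (37.3846, 36)]
6. shoelace: 548.784

Area of P2's cell: 548.7840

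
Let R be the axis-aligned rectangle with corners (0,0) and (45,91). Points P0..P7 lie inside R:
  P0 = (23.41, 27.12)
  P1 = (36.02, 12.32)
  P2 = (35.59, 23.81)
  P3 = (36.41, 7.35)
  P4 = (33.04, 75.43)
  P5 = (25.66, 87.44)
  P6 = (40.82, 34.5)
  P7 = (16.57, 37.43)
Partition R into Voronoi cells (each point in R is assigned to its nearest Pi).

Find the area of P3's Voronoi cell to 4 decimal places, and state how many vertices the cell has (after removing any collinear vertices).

Area of P3's cell: 321.9324 (4 vertices)

1. box [0,45]×[0,91]: [(0, 0) (45, 0) (45, 91) (0, 91)]
2. ⊥bis P3·P0 via (29.91,17.235): [(3.6995, 0) (45, 0) (45, 27.1576)]  |A|=560.8109
3. ⊥bis P3·P1 via (36.215,9.835): [(16.277, 8.2704) (3.6995, 0) (45, 0) (45, 10.5244)]  |A|=321.9324
4. ⊥bis P3·P2 via (36,15.58): [(16.277, 8.2704) (3.6995, 0) (45, 0) (45, 10.5244)]  |A|=321.9324
5. ⊥bis P3·P4 via (34.725,41.39): [(16.277, 8.2704) (3.6995, 0) (45, 0) (45, 10.5244)]  |A|=321.9324
6. ⊥bis P3·P5 via (31.035,47.395): [(16.277, 8.2704) (3.6995, 0) (45, 0) (45, 10.5244)]  |A|=321.9324
7. ⊥bis P3·P6 via (38.615,20.925): [(16.277, 8.2704) (3.6995, 0) (45, 0) (45, 10.5244)]  |A|=321.9324
8. ⊥bis P3·P7 via (26.49,22.39): [(16.277, 8.2704) (3.6995, 0) (45, 0) (45, 10.5244)]  |A|=321.9324
9. canonical 4-gon: [(16.277, 8.2704) (3.6995, 0) (45, 0) (45, 10.5244)]
10. shoelace: 321.9324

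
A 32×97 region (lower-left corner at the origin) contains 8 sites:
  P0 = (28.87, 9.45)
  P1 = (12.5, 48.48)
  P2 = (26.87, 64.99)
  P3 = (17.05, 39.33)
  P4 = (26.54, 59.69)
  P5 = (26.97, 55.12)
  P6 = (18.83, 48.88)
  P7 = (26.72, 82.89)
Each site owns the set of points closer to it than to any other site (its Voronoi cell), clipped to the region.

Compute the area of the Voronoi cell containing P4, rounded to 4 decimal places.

Area of P4's cell: 89.6864

1. box [0,32]×[0,97]: [(0, 0) (32, 0) (32, 97) (0, 97)]
2. ⊥bis P4·P0 via (27.705,34.57): [(0, 33.2851) (32, 34.7692) (32, 97) (0, 97)]  |A|=2015.1311
3. ⊥bis P4·P1 via (19.52,54.085): [(0, 78.5329) (32, 38.4544) (32, 97) (0, 97)]  |A|=1232.2037
4. ⊥bis P4·P2 via (26.705,62.34): [(12.2082, 63.2426) (32, 38.4544) (32, 62.0103)]  |A|=233.1065
5. ⊥bis P4·P3 via (21.795,49.51): [(12.2082, 63.2426) (23.9895, 48.4871) (32, 44.7533) (32, 62.0103)]  |A|=207.8778
6. ⊥bis P4·P5 via (26.755,57.405): [(12.2082, 63.2426) (17.56, 56.5398) (32, 57.8985) (32, 62.0103)]  |A|=92.7198
7. ⊥bis P4·P6 via (22.685,54.285): [(12.2082, 63.2426) (14.9628, 59.7927) (19.2947, 56.703) (32, 57.8985) (32, 62.0103)]  |A|=89.6864
8. ⊥bis P4·P7 via (26.63,71.29): [(12.2082, 63.2426) (14.9628, 59.7927) (19.2947, 56.703) (32, 57.8985) (32, 62.0103)]  |A|=89.6864
9. canonical 5-gon: [(12.2082, 63.2426) (14.9628, 59.7927) (19.2947, 56.703) (32, 57.8985) (32, 62.0103)]
10. shoelace: 89.6864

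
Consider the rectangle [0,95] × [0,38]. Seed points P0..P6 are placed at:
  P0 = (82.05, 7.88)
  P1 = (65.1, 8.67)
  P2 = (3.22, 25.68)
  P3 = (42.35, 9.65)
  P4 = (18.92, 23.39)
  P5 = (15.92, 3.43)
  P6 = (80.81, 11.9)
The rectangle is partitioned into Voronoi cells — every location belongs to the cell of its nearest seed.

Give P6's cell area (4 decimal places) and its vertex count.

1. box [0,95]×[0,38]: [(0, 0) (95, 0) (95, 38) (0, 38)]
2. ⊥bis P6·P0 via (81.43,9.89): [(0, 0) (49.3673, 0) (95, 14.0758) (95, 38) (0, 38)]  |A|=3288.842
3. ⊥bis P6·P1 via (72.955,10.285): [(73.5368, 7.4553) (95, 14.0758) (95, 38) (67.2568, 38)]  |A|=680.4502
4. ⊥bis P6·P2 via (42.015,18.79): [(73.5368, 7.4553) (95, 14.0758) (95, 38) (67.2568, 38)]  |A|=680.4502
5. ⊥bis P6·P3 via (61.58,10.775): [(73.5368, 7.4553) (95, 14.0758) (95, 38) (67.2568, 38)]  |A|=680.4502
6. ⊥bis P6·P4 via (49.865,17.645): [(73.5368, 7.4553) (95, 14.0758) (95, 38) (67.2568, 38)]  |A|=680.4502
7. ⊥bis P6·P5 via (48.365,7.665): [(73.5368, 7.4553) (95, 14.0758) (95, 38) (67.2568, 38)]  |A|=680.4502
8. canonical 4-gon: [(73.5368, 7.4553) (95, 14.0758) (95, 38) (67.2568, 38)]
9. shoelace: 680.4502

Area of P6's cell: 680.4502 (4 vertices)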